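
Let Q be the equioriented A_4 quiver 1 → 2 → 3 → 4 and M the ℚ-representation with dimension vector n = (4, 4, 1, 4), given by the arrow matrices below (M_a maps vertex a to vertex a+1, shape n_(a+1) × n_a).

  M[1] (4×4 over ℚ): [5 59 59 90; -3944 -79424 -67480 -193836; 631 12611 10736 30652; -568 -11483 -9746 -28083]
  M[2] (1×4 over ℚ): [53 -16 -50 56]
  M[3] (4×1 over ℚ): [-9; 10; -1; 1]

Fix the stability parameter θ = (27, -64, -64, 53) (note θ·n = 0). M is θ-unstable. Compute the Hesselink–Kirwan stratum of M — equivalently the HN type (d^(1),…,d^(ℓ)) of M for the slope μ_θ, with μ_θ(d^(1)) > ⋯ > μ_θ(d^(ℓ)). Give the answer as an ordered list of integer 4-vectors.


Via rank(M_{q-1}∘⋯∘M_p): M ≅ I[1,2]^3, I[1,4], I[4,4]^3.
μ_θ-semistable layers: μ^(1)=53; μ^(2)=-37/2; μ^(3)=-101/3

((0, 0, 0, 4); (3, 3, 0, 0); (1, 1, 1, 0))


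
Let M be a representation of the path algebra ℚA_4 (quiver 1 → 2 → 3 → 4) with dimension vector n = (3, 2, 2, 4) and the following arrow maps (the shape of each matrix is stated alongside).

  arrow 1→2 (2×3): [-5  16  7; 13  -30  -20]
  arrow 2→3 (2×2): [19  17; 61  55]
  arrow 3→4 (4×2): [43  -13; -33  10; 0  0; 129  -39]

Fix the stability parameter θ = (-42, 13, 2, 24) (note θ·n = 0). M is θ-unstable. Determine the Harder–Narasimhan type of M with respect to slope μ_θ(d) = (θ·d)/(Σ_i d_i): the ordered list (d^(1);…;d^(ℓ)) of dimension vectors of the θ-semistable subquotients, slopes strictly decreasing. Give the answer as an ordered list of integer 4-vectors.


Barcode: M ≅ I[1,1], I[1,4]^2, I[4,4]^2. HN layers by μ_θ (3 steps, strictly decreasing):
  μ^(1)=24; μ^(2)=15/2; μ^(3)=-42

((0, 0, 0, 4); (0, 2, 2, 0); (3, 0, 0, 0))


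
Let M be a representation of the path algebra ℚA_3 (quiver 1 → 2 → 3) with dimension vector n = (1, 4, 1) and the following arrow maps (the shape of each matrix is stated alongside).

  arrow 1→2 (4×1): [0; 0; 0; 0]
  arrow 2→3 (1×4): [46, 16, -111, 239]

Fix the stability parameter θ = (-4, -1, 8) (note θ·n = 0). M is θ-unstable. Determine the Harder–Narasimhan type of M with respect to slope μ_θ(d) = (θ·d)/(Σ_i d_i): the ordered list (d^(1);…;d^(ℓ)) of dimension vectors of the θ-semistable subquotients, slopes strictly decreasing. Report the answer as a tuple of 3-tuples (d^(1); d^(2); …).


Via rank(M_{q-1}∘⋯∘M_p): M ≅ I[1,1], I[2,2]^3, I[2,3].
μ_θ-semistable layers: μ^(1)=8; μ^(2)=-1; μ^(3)=-4

((0, 0, 1); (0, 4, 0); (1, 0, 0))


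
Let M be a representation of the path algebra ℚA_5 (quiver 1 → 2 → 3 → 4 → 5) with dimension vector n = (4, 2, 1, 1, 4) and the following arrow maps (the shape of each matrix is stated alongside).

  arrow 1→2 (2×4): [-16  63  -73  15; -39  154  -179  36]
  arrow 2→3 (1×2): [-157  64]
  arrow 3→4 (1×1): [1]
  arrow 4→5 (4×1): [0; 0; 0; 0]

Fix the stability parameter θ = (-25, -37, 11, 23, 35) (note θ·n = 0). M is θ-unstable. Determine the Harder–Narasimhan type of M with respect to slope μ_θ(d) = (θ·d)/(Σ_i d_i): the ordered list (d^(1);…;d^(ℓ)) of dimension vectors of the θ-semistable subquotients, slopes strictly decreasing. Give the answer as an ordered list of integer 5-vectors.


Via rank(M_{q-1}∘⋯∘M_p): M ≅ I[1,1]^2, I[1,2], I[1,4], I[5,5]^4.
μ_θ-semistable layers: μ^(1)=35; μ^(2)=23; μ^(3)=11; μ^(4)=-25; μ^(5)=-31

((0, 0, 0, 0, 4); (0, 0, 0, 1, 0); (0, 0, 1, 0, 0); (2, 0, 0, 0, 0); (2, 2, 0, 0, 0))


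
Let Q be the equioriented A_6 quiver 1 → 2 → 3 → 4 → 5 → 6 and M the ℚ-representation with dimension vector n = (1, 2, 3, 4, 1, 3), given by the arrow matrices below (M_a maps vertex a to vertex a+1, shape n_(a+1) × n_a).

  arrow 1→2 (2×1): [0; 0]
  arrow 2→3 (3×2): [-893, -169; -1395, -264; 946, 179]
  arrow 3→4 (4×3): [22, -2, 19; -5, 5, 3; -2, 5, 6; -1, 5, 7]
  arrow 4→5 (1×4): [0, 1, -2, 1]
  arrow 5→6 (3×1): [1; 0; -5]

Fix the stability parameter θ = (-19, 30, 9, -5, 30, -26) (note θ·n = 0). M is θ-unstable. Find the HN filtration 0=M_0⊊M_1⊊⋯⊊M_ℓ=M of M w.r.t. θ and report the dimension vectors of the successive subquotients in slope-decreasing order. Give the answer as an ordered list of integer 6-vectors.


Interval decomposition of M: I[1,1], I[2,4], I[2,6], I[3,4], I[4,4], I[6,6]^2.
HN type (ℓ=6): μ^(1)=34/3; μ^(2)=38/5; μ^(3)=2; μ^(4)=-5; μ^(5)=-19; μ^(6)=-26

((0, 1, 1, 1, 0, 0); (0, 1, 1, 1, 1, 1); (0, 0, 1, 1, 0, 0); (0, 0, 0, 1, 0, 0); (1, 0, 0, 0, 0, 0); (0, 0, 0, 0, 0, 2))


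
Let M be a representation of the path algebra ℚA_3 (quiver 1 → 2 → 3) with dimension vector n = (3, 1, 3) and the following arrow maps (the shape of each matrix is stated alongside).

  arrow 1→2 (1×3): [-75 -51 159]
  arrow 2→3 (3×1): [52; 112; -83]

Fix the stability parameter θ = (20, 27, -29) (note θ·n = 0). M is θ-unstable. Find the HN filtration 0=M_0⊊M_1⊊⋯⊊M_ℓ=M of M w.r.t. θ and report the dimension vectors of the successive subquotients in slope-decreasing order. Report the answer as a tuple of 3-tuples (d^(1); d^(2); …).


Via rank(M_{q-1}∘⋯∘M_p): M ≅ I[1,1]^2, I[1,3], I[3,3]^2.
μ_θ-semistable layers: μ^(1)=20; μ^(2)=6; μ^(3)=-29

((2, 0, 0); (1, 1, 1); (0, 0, 2))


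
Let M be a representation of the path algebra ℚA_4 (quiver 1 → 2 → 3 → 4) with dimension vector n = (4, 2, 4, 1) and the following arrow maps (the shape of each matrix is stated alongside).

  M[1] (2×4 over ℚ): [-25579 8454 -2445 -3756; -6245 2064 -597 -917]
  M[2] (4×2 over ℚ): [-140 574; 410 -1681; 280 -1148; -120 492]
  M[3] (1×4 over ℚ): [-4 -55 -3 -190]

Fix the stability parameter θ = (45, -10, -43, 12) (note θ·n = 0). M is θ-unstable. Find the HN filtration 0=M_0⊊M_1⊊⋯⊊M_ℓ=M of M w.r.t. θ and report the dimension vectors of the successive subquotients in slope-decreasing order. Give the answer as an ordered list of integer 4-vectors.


Interval decomposition of M: I[1,1]^2, I[1,2], I[1,4], I[3,3]^3.
HN type (ℓ=5): μ^(1)=45; μ^(2)=35/2; μ^(3)=12; μ^(4)=-8/3; μ^(5)=-43

((2, 0, 0, 0); (1, 1, 0, 0); (0, 0, 0, 1); (1, 1, 1, 0); (0, 0, 3, 0))


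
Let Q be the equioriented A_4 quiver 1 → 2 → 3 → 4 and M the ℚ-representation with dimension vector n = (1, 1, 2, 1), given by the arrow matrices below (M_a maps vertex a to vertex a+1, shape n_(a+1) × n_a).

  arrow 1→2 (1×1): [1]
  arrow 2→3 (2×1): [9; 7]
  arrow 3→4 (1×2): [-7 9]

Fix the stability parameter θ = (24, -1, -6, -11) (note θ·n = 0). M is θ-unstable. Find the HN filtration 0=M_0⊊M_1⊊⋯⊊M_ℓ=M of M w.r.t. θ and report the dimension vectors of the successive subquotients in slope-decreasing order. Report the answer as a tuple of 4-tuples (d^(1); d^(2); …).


Barcode: M ≅ I[1,3], I[3,4]. HN layers by μ_θ (2 steps, strictly decreasing):
  μ^(1)=17/3; μ^(2)=-17/2

((1, 1, 1, 0); (0, 0, 1, 1))


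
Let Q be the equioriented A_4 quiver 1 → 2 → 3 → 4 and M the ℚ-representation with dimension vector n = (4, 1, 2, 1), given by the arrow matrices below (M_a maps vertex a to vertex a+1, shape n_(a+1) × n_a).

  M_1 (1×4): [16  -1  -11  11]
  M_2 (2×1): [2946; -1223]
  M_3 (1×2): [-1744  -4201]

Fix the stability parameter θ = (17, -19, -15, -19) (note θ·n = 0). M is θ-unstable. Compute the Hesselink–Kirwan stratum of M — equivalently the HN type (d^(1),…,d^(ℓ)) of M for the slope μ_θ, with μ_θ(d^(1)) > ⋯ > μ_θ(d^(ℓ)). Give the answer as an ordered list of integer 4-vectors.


Via rank(M_{q-1}∘⋯∘M_p): M ≅ I[1,1]^3, I[1,4], I[3,3].
μ_θ-semistable layers: μ^(1)=17; μ^(2)=-9; μ^(3)=-15

((3, 0, 0, 0); (1, 1, 1, 1); (0, 0, 1, 0))


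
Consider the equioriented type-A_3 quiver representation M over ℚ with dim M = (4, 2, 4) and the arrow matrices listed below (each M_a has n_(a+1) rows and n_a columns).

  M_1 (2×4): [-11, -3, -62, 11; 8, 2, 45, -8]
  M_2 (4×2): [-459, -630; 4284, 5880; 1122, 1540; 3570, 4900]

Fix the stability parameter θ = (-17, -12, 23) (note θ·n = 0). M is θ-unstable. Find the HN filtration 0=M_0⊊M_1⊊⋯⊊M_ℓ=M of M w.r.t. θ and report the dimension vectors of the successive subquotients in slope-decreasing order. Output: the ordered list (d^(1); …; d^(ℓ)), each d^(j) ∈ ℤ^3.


Barcode: M ≅ I[1,1]^2, I[1,2], I[1,3], I[3,3]^3. HN layers by μ_θ (3 steps, strictly decreasing):
  μ^(1)=23; μ^(2)=-12; μ^(3)=-17

((0, 0, 4); (0, 2, 0); (4, 0, 0))


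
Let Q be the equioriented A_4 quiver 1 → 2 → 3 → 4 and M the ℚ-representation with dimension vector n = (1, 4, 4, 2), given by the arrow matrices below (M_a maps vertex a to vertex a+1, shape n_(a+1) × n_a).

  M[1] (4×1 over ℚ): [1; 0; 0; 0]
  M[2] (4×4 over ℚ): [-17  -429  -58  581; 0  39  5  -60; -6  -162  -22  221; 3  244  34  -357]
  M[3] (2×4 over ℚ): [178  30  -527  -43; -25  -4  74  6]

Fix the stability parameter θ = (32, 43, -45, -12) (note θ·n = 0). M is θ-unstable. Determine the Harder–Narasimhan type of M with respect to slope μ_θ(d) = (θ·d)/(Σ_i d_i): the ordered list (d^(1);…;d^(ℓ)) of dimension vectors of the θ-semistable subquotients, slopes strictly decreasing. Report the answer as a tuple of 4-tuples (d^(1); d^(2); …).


Barcode: M ≅ I[1,4], I[2,3]^2, I[2,4]. HN layers by μ_θ (3 steps, strictly decreasing):
  μ^(1)=9/2; μ^(2)=-1; μ^(3)=-14/3

((1, 1, 1, 1); (0, 2, 2, 0); (0, 1, 1, 1))


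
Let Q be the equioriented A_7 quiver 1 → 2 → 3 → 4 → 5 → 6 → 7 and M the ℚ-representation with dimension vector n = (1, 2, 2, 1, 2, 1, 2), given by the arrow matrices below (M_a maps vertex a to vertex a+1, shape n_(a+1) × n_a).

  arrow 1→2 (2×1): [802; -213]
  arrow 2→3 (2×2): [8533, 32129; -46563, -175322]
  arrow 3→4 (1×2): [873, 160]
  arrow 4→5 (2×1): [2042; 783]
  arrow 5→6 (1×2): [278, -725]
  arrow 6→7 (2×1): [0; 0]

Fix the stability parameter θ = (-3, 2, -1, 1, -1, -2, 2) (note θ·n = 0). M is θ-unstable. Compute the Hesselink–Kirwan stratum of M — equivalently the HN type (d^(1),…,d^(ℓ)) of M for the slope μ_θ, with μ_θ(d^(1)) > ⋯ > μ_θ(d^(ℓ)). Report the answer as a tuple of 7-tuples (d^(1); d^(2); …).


Barcode: M ≅ I[1,6], I[2,3], I[5,5], I[7,7]^2. HN layers by μ_θ (5 steps, strictly decreasing):
  μ^(1)=2; μ^(2)=1/2; μ^(3)=-1/5; μ^(4)=-1; μ^(5)=-3

((0, 0, 0, 0, 0, 0, 2); (0, 1, 1, 0, 0, 0, 0); (0, 1, 1, 1, 1, 1, 0); (0, 0, 0, 0, 1, 0, 0); (1, 0, 0, 0, 0, 0, 0))


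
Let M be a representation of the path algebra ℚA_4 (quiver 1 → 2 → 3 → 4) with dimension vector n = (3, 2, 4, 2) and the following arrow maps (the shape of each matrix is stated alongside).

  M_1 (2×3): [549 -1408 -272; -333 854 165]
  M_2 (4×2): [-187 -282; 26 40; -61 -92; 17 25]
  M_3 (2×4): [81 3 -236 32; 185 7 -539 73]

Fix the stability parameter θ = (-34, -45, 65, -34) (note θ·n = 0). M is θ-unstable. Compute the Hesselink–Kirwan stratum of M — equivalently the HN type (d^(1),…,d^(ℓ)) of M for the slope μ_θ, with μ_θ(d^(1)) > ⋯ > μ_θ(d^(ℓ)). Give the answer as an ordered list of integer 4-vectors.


Barcode: M ≅ I[1,1], I[1,4]^2, I[3,3]^2. HN layers by μ_θ (4 steps, strictly decreasing):
  μ^(1)=65; μ^(2)=31/2; μ^(3)=-34; μ^(4)=-79/2

((0, 0, 2, 0); (0, 0, 2, 2); (1, 0, 0, 0); (2, 2, 0, 0))


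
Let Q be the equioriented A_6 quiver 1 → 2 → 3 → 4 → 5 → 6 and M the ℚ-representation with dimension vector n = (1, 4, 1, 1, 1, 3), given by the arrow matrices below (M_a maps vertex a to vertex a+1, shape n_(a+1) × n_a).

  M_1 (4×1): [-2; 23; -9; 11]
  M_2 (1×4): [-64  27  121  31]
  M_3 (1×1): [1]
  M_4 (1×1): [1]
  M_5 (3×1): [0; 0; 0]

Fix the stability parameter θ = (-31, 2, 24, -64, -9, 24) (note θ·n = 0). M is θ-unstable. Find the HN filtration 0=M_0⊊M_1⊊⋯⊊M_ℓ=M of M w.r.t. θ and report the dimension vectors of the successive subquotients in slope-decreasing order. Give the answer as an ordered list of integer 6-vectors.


Barcode: M ≅ I[1,5], I[2,2]^3, I[6,6]^3. HN layers by μ_θ (5 steps, strictly decreasing):
  μ^(1)=24; μ^(2)=2; μ^(3)=-9; μ^(4)=-38/3; μ^(5)=-31

((0, 0, 0, 0, 0, 3); (0, 3, 0, 0, 0, 0); (0, 0, 0, 0, 1, 0); (0, 1, 1, 1, 0, 0); (1, 0, 0, 0, 0, 0))


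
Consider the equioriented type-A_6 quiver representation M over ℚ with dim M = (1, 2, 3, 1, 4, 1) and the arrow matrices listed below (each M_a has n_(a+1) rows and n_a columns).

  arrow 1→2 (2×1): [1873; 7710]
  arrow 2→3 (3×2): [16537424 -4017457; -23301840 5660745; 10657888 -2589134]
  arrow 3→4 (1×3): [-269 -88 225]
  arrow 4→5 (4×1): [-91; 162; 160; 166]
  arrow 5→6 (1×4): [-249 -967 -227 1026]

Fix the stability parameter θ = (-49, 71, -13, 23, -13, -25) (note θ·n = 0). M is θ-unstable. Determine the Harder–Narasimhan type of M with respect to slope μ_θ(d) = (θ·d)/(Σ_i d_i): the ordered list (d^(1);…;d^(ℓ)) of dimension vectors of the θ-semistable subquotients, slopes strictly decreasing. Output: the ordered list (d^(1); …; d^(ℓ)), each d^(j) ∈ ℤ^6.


Via rank(M_{q-1}∘⋯∘M_p): M ≅ I[1,6], I[2,2], I[3,3]^2, I[5,5]^3.
μ_θ-semistable layers: μ^(1)=71; μ^(2)=43/5; μ^(3)=-13; μ^(4)=-49

((0, 1, 0, 0, 0, 0); (0, 1, 1, 1, 1, 1); (0, 0, 2, 0, 3, 0); (1, 0, 0, 0, 0, 0))


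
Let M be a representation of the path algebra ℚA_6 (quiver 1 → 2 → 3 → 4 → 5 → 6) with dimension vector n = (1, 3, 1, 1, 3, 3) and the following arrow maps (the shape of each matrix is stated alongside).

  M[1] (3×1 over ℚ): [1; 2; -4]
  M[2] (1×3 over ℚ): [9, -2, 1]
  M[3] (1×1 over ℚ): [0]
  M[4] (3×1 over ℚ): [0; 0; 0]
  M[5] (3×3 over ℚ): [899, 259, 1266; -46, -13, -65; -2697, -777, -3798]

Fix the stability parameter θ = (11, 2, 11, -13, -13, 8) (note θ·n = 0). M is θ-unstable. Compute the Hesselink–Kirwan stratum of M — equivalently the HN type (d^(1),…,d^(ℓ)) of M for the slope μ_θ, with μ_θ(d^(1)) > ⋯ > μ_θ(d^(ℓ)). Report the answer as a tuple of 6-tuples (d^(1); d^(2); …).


Via rank(M_{q-1}∘⋯∘M_p): M ≅ I[1,3], I[2,2]^2, I[4,4], I[5,5], I[5,6]^2, I[6,6].
μ_θ-semistable layers: μ^(1)=11; μ^(2)=8; μ^(3)=13/2; μ^(4)=2; μ^(5)=-13

((0, 0, 1, 0, 0, 0); (0, 0, 0, 0, 0, 3); (1, 1, 0, 0, 0, 0); (0, 2, 0, 0, 0, 0); (0, 0, 0, 1, 3, 0))


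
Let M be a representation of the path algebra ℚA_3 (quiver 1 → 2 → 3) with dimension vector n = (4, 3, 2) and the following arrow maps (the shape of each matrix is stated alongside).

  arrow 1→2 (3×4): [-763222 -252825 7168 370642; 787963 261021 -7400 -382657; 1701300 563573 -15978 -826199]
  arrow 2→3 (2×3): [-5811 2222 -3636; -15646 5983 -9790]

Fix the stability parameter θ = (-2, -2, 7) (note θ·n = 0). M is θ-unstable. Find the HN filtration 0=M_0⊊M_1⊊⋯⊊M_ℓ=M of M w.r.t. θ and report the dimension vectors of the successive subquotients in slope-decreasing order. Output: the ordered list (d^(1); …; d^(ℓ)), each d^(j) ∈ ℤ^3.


Barcode: M ≅ I[1,1], I[1,2], I[1,3]^2. HN layers by μ_θ (2 steps, strictly decreasing):
  μ^(1)=7; μ^(2)=-2

((0, 0, 2); (4, 3, 0))


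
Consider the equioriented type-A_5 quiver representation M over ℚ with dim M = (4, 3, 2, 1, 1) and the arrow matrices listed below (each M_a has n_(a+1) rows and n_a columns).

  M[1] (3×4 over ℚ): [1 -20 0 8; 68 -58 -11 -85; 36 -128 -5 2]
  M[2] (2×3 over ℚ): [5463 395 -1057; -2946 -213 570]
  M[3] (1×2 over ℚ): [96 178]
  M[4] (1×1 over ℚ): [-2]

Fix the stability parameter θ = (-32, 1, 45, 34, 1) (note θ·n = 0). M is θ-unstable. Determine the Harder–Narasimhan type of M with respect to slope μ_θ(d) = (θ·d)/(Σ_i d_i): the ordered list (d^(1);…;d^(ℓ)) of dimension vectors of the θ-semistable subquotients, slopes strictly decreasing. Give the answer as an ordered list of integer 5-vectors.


Interval decomposition of M: I[1,1], I[1,2], I[1,3], I[1,5].
HN type (ℓ=4): μ^(1)=45; μ^(2)=80/3; μ^(3)=1; μ^(4)=-32

((0, 0, 1, 0, 0); (0, 0, 1, 1, 1); (0, 3, 0, 0, 0); (4, 0, 0, 0, 0))


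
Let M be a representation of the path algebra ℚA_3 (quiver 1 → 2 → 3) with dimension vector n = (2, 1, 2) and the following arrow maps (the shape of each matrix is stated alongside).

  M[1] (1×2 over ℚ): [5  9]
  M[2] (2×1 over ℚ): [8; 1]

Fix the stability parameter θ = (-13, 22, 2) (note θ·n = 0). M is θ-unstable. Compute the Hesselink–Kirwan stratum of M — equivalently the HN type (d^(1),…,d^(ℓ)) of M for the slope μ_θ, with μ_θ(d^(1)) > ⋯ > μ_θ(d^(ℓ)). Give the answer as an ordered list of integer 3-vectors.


Interval decomposition of M: I[1,1], I[1,3], I[3,3].
HN type (ℓ=3): μ^(1)=12; μ^(2)=2; μ^(3)=-13

((0, 1, 1); (0, 0, 1); (2, 0, 0))


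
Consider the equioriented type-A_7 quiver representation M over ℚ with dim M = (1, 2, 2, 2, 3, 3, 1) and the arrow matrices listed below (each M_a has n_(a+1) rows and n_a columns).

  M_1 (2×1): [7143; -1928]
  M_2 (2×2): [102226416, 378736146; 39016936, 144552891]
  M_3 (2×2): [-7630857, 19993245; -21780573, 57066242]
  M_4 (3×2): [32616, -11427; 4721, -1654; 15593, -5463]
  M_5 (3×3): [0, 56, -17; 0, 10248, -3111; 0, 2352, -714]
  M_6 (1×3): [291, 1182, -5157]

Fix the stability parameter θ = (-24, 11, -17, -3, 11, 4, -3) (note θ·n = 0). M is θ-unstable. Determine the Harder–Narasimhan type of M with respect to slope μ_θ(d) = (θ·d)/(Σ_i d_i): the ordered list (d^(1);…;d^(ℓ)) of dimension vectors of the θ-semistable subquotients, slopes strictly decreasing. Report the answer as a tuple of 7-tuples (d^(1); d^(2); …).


Interval decomposition of M: I[1,2], I[2,7], I[3,5], I[5,5], I[6,6]^2.
HN type (ℓ=5): μ^(1)=11; μ^(2)=4; μ^(3)=-3; μ^(4)=-17; μ^(5)=-24

((0, 1, 0, 0, 2, 0, 0); (0, 0, 0, 0, 1, 3, 1); (0, 1, 1, 2, 0, 0, 0); (0, 0, 1, 0, 0, 0, 0); (1, 0, 0, 0, 0, 0, 0))


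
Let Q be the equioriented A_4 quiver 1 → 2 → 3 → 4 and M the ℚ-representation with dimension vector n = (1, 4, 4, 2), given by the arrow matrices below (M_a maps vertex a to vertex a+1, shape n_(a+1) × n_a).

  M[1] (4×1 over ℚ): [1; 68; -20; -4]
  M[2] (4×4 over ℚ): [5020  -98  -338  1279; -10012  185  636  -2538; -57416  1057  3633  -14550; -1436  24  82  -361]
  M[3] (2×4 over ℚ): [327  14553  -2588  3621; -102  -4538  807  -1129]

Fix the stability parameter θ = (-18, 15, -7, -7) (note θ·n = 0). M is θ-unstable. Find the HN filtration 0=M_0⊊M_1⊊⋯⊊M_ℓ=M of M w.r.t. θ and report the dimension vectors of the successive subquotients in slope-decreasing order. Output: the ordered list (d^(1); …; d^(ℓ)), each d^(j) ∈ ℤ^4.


Barcode: M ≅ I[1,2], I[2,3], I[2,4]^2, I[3,3]. HN layers by μ_θ (5 steps, strictly decreasing):
  μ^(1)=15; μ^(2)=4; μ^(3)=1/3; μ^(4)=-7; μ^(5)=-18

((0, 1, 0, 0); (0, 1, 1, 0); (0, 2, 2, 2); (0, 0, 1, 0); (1, 0, 0, 0))


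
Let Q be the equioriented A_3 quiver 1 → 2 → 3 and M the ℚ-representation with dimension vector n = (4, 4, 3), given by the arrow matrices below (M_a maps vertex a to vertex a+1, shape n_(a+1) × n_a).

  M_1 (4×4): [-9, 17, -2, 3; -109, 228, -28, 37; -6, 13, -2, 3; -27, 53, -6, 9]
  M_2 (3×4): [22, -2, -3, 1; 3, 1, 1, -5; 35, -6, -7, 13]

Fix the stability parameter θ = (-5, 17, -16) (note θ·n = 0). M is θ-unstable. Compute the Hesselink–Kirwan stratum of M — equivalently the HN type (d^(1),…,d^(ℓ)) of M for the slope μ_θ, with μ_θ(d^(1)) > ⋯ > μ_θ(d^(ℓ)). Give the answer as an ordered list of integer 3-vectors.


Barcode: M ≅ I[1,2], I[1,3]^3. HN layers by μ_θ (3 steps, strictly decreasing):
  μ^(1)=17; μ^(2)=1/2; μ^(3)=-5

((0, 1, 0); (0, 3, 3); (4, 0, 0))


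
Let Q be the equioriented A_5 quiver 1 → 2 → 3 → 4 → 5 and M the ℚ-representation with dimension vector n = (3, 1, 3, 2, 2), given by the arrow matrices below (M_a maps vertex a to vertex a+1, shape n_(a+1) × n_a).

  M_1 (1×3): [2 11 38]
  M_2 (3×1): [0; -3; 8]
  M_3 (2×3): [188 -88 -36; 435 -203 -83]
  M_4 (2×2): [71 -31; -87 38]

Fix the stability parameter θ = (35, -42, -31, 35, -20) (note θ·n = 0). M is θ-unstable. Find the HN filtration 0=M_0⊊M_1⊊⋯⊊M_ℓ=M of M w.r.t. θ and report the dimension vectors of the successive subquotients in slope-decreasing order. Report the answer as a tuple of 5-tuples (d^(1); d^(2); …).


Interval decomposition of M: I[1,1]^2, I[1,5], I[3,3], I[3,5].
HN type (ℓ=4): μ^(1)=35; μ^(2)=15/2; μ^(3)=-38/3; μ^(4)=-31

((2, 0, 0, 0, 0); (0, 0, 0, 2, 2); (1, 1, 1, 0, 0); (0, 0, 2, 0, 0))


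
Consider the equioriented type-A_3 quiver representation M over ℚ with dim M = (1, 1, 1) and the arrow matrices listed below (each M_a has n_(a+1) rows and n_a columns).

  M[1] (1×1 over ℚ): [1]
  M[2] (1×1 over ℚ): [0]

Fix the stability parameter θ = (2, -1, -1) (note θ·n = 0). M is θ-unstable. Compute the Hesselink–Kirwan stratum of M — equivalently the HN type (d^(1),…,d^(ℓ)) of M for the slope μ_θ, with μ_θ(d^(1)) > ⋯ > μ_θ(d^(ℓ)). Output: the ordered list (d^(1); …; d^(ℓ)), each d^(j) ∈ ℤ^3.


Via rank(M_{q-1}∘⋯∘M_p): M ≅ I[1,2], I[3,3].
μ_θ-semistable layers: μ^(1)=1/2; μ^(2)=-1

((1, 1, 0); (0, 0, 1))


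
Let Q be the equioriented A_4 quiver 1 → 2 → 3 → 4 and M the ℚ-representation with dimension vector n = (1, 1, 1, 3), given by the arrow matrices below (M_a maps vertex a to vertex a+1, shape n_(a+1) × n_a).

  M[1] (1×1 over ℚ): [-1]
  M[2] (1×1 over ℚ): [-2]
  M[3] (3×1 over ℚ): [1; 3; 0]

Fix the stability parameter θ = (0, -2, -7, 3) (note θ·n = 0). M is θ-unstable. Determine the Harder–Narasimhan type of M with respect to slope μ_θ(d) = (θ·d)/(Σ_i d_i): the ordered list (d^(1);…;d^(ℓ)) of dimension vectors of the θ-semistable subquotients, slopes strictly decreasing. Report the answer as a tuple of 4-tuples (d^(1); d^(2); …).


Barcode: M ≅ I[1,4], I[4,4]^2. HN layers by μ_θ (2 steps, strictly decreasing):
  μ^(1)=3; μ^(2)=-3

((0, 0, 0, 3); (1, 1, 1, 0))


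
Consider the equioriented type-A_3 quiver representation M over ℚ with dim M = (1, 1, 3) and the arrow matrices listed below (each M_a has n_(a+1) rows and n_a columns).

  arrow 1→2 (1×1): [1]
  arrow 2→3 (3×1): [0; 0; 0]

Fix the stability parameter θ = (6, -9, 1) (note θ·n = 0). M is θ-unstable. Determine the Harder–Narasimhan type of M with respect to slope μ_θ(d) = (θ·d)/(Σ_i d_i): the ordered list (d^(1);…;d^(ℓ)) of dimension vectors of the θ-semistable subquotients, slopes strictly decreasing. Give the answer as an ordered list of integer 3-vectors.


Barcode: M ≅ I[1,2], I[3,3]^3. HN layers by μ_θ (2 steps, strictly decreasing):
  μ^(1)=1; μ^(2)=-3/2

((0, 0, 3); (1, 1, 0))


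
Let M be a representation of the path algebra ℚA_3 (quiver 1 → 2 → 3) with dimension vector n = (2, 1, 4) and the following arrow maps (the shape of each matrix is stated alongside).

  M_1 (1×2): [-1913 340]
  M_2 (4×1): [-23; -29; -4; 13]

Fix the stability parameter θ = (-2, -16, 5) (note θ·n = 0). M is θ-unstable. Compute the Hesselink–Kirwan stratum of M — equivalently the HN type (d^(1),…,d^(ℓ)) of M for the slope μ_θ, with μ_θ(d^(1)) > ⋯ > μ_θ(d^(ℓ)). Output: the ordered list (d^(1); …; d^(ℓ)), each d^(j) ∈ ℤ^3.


Interval decomposition of M: I[1,1], I[1,3], I[3,3]^3.
HN type (ℓ=3): μ^(1)=5; μ^(2)=-2; μ^(3)=-9

((0, 0, 4); (1, 0, 0); (1, 1, 0))


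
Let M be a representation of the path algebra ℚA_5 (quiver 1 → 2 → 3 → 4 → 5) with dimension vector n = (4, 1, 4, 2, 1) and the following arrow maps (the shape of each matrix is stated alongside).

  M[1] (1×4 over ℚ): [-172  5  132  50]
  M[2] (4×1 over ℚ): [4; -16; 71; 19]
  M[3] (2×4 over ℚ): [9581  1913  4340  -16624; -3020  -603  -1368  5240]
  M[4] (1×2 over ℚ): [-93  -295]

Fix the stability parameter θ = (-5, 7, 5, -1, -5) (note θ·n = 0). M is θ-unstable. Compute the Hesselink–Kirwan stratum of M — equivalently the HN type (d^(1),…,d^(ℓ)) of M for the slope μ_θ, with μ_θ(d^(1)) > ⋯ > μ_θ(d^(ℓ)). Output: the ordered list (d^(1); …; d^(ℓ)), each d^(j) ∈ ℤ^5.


Barcode: M ≅ I[1,1]^3, I[1,3], I[3,3], I[3,4], I[3,5]. HN layers by μ_θ (5 steps, strictly decreasing):
  μ^(1)=6; μ^(2)=5; μ^(3)=2; μ^(4)=-1/3; μ^(5)=-5

((0, 1, 1, 0, 0); (0, 0, 1, 0, 0); (0, 0, 1, 1, 0); (0, 0, 1, 1, 1); (4, 0, 0, 0, 0))


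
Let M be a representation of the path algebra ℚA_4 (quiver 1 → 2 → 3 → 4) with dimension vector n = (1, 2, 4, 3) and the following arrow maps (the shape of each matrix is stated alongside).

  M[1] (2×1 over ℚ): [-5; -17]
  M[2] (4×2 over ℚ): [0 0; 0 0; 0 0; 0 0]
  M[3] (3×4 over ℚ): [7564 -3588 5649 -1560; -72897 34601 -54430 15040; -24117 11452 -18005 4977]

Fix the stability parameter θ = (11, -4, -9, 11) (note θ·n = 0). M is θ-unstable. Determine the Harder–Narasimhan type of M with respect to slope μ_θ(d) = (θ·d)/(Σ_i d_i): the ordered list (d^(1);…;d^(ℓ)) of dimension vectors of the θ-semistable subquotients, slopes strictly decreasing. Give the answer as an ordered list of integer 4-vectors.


Interval decomposition of M: I[1,2], I[2,2], I[3,3], I[3,4]^3.
HN type (ℓ=4): μ^(1)=11; μ^(2)=7/2; μ^(3)=-4; μ^(4)=-9

((0, 0, 0, 3); (1, 1, 0, 0); (0, 1, 0, 0); (0, 0, 4, 0))


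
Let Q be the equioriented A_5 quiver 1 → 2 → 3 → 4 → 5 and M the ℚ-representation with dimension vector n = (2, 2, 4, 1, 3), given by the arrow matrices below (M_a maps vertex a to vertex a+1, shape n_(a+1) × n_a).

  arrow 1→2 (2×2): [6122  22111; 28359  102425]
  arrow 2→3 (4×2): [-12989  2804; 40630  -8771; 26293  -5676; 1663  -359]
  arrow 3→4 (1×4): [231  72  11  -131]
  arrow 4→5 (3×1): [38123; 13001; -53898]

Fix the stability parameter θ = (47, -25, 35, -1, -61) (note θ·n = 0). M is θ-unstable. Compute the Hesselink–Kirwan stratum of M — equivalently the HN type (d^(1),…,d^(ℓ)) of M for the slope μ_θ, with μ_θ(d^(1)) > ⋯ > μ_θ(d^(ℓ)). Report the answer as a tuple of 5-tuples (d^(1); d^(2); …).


Barcode: M ≅ I[1,3], I[1,5], I[3,3]^2, I[5,5]^2. HN layers by μ_θ (4 steps, strictly decreasing):
  μ^(1)=35; μ^(2)=11; μ^(3)=-1; μ^(4)=-61

((0, 0, 3, 0, 0); (1, 1, 0, 0, 0); (1, 1, 1, 1, 1); (0, 0, 0, 0, 2))


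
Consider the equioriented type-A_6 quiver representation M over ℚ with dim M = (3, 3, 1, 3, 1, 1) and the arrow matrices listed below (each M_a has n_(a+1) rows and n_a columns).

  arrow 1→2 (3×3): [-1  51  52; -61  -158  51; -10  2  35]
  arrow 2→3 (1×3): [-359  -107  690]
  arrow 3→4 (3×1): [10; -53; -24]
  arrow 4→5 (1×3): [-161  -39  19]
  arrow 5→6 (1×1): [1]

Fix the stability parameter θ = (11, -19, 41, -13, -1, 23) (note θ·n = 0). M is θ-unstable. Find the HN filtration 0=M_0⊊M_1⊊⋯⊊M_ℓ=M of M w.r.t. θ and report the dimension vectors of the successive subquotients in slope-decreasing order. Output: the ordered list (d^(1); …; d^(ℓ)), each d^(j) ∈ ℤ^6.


Barcode: M ≅ I[1,2]^2, I[1,6], I[4,4]^2. HN layers by μ_θ (4 steps, strictly decreasing):
  μ^(1)=23; μ^(2)=9; μ^(3)=-4; μ^(4)=-13

((0, 0, 0, 0, 0, 1); (0, 0, 1, 1, 1, 0); (3, 3, 0, 0, 0, 0); (0, 0, 0, 2, 0, 0))


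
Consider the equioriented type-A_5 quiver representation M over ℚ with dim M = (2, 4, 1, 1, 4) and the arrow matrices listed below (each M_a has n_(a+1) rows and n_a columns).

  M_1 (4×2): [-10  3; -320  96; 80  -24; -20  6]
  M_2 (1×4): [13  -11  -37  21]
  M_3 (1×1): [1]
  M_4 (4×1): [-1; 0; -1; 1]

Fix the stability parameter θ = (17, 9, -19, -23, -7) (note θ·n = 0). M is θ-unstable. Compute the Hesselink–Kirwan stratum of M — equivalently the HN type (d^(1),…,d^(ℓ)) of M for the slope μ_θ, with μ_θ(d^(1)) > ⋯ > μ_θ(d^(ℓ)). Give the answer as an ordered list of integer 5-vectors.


Via rank(M_{q-1}∘⋯∘M_p): M ≅ I[1,1], I[1,5], I[2,2]^3, I[5,5]^3.
μ_θ-semistable layers: μ^(1)=17; μ^(2)=9; μ^(3)=-23/5; μ^(4)=-7

((1, 0, 0, 0, 0); (0, 3, 0, 0, 0); (1, 1, 1, 1, 1); (0, 0, 0, 0, 3))


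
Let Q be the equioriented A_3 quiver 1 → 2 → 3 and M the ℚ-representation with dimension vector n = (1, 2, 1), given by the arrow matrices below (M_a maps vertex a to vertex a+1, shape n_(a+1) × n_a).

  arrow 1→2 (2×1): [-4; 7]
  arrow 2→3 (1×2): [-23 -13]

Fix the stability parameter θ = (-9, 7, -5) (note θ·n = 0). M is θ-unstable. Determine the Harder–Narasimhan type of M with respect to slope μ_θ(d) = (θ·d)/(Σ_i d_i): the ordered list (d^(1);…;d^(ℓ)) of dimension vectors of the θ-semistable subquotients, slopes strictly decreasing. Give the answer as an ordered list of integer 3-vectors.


Interval decomposition of M: I[1,3], I[2,2].
HN type (ℓ=3): μ^(1)=7; μ^(2)=1; μ^(3)=-9

((0, 1, 0); (0, 1, 1); (1, 0, 0))


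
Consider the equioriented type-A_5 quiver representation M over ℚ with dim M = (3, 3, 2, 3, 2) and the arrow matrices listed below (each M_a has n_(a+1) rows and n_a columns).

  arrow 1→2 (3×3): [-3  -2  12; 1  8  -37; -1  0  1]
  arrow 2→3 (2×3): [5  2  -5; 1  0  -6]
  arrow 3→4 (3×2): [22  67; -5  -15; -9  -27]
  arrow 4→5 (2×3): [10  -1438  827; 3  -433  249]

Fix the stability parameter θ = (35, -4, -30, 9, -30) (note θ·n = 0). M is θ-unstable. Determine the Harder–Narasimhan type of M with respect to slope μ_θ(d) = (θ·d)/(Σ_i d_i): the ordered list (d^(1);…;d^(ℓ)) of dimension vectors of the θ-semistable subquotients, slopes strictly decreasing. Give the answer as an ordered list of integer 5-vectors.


Interval decomposition of M: I[1,1], I[1,5]^2, I[2,2], I[4,4].
HN type (ℓ=3): μ^(1)=35; μ^(2)=9; μ^(3)=-4

((1, 0, 0, 0, 0); (0, 0, 0, 1, 0); (2, 3, 2, 2, 2))


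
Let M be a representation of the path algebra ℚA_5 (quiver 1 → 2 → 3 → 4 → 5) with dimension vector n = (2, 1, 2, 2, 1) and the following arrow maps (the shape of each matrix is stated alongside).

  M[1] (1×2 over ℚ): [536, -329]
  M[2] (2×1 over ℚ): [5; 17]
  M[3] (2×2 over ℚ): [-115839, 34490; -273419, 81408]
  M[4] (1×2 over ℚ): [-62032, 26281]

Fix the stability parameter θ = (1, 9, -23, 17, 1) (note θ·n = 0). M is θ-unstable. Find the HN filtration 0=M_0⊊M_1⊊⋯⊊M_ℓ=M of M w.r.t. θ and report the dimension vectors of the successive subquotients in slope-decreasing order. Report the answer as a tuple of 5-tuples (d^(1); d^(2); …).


Interval decomposition of M: I[1,1], I[1,5], I[3,4].
HN type (ℓ=5): μ^(1)=17; μ^(2)=9; μ^(3)=1; μ^(4)=-13/3; μ^(5)=-23

((0, 0, 0, 1, 0); (0, 0, 0, 1, 1); (1, 0, 0, 0, 0); (1, 1, 1, 0, 0); (0, 0, 1, 0, 0))


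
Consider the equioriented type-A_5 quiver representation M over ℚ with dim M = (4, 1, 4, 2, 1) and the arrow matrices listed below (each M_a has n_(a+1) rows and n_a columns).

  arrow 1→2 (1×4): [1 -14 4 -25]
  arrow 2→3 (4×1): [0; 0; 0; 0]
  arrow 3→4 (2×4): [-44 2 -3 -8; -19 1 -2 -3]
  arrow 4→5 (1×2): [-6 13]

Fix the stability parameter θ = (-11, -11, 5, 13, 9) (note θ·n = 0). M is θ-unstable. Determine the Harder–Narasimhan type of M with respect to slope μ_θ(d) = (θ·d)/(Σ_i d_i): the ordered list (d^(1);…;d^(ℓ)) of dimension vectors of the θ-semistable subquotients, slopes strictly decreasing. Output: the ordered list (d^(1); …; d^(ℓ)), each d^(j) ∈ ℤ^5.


Via rank(M_{q-1}∘⋯∘M_p): M ≅ I[1,1]^3, I[1,2], I[3,3]^2, I[3,4], I[3,5].
μ_θ-semistable layers: μ^(1)=13; μ^(2)=11; μ^(3)=5; μ^(4)=-11

((0, 0, 0, 1, 0); (0, 0, 0, 1, 1); (0, 0, 4, 0, 0); (4, 1, 0, 0, 0))


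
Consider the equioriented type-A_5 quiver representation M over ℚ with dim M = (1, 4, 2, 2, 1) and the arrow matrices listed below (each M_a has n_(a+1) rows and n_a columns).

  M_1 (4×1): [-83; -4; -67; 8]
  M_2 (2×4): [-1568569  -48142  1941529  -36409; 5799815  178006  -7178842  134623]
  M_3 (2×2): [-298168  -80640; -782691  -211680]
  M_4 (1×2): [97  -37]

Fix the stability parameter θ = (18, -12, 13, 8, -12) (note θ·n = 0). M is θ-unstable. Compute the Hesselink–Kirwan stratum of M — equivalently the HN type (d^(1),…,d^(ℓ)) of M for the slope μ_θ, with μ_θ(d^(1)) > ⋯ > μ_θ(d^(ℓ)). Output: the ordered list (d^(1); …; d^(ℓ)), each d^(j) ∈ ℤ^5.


Via rank(M_{q-1}∘⋯∘M_p): M ≅ I[1,3], I[2,2]^2, I[2,5], I[4,4].
μ_θ-semistable layers: μ^(1)=13; μ^(2)=8; μ^(3)=3; μ^(4)=-12

((0, 0, 1, 0, 0); (0, 0, 0, 1, 0); (1, 1, 1, 1, 1); (0, 3, 0, 0, 0))


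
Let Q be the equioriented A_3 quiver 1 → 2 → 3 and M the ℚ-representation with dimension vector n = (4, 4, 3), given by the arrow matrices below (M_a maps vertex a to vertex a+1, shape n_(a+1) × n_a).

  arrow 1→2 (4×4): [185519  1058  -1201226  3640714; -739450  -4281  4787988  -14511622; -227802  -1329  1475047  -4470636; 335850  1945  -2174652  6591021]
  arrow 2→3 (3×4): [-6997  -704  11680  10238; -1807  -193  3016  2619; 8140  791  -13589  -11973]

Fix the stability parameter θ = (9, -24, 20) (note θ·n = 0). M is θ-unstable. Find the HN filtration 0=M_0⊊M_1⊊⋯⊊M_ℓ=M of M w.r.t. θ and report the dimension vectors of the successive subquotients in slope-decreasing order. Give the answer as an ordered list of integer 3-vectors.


Barcode: M ≅ I[1,2], I[1,3]^3. HN layers by μ_θ (2 steps, strictly decreasing):
  μ^(1)=20; μ^(2)=-15/2

((0, 0, 3); (4, 4, 0))


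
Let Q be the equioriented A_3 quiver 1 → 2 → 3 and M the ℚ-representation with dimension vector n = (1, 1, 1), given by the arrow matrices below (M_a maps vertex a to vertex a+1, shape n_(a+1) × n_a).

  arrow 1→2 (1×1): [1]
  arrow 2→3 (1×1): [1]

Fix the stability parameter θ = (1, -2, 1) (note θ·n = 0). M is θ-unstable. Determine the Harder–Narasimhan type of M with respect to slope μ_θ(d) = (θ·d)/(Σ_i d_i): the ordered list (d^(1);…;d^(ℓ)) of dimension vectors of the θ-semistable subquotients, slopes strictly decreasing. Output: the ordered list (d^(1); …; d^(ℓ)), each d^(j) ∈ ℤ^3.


Barcode: M ≅ I[1,3]. HN layers by μ_θ (2 steps, strictly decreasing):
  μ^(1)=1; μ^(2)=-1/2

((0, 0, 1); (1, 1, 0))


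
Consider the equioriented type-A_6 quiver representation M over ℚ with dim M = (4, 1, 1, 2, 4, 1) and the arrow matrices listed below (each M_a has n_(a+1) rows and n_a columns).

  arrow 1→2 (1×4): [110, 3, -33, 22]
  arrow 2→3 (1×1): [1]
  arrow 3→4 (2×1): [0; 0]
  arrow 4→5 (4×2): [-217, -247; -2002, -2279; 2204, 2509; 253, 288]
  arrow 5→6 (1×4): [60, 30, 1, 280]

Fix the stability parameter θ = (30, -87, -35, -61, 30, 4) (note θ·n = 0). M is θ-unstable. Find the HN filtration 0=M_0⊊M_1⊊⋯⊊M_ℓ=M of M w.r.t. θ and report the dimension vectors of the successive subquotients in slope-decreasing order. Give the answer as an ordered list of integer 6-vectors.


Via rank(M_{q-1}∘⋯∘M_p): M ≅ I[1,1]^3, I[1,3], I[4,5], I[4,6], I[5,5]^2.
μ_θ-semistable layers: μ^(1)=30; μ^(2)=17; μ^(3)=-92/3; μ^(4)=-61

((3, 0, 0, 0, 3, 0); (0, 0, 0, 0, 1, 1); (1, 1, 1, 0, 0, 0); (0, 0, 0, 2, 0, 0))


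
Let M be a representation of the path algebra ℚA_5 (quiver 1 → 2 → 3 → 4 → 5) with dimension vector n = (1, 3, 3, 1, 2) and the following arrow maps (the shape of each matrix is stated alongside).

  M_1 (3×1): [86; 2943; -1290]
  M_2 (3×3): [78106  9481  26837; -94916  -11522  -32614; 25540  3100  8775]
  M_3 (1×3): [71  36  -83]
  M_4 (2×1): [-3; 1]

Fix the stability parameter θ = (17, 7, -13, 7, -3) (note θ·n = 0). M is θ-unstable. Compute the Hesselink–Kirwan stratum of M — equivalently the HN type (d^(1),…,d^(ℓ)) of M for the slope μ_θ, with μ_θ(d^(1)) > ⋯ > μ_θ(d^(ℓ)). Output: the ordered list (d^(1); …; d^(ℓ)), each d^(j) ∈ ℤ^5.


Barcode: M ≅ I[1,5], I[2,2], I[2,3], I[3,3], I[5,5]. HN layers by μ_θ (4 steps, strictly decreasing):
  μ^(1)=7; μ^(2)=3; μ^(3)=-3; μ^(4)=-13

((0, 1, 0, 0, 0); (1, 1, 1, 1, 1); (0, 1, 1, 0, 1); (0, 0, 1, 0, 0))


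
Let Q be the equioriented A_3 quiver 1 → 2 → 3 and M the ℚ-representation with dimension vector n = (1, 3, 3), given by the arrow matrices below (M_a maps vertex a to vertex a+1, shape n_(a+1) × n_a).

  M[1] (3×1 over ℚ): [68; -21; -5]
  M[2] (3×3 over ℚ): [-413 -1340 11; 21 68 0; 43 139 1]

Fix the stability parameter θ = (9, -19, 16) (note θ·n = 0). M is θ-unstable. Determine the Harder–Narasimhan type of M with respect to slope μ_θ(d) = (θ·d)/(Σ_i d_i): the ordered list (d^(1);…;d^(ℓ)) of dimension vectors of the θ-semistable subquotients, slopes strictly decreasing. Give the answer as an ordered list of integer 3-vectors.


Interval decomposition of M: I[1,3], I[2,3]^2.
HN type (ℓ=3): μ^(1)=16; μ^(2)=-5; μ^(3)=-19

((0, 0, 3); (1, 1, 0); (0, 2, 0))


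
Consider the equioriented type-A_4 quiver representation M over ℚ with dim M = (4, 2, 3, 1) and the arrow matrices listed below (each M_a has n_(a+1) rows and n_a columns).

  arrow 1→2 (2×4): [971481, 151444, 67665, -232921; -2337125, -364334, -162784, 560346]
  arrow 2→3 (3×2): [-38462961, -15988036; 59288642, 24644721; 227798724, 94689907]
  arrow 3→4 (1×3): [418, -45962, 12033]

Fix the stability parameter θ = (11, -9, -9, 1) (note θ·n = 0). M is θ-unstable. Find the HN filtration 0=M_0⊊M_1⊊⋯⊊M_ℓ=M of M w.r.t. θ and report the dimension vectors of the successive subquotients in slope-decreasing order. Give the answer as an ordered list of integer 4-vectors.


Via rank(M_{q-1}∘⋯∘M_p): M ≅ I[1,1]^2, I[1,3], I[1,4], I[3,3].
μ_θ-semistable layers: μ^(1)=11; μ^(2)=1; μ^(3)=-7/3; μ^(4)=-9

((2, 0, 0, 0); (0, 0, 0, 1); (2, 2, 2, 0); (0, 0, 1, 0))


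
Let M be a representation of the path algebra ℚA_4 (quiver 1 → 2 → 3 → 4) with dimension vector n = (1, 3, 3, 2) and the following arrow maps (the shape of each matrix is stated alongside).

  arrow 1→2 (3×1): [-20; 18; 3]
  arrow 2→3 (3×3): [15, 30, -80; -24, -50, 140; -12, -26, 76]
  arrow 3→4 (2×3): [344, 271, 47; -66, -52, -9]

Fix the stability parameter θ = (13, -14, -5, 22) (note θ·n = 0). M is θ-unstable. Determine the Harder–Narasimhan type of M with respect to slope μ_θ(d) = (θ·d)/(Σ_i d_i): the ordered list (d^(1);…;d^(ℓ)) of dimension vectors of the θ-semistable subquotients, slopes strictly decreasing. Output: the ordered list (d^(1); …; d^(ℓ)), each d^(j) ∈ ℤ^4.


Interval decomposition of M: I[1,2], I[2,3], I[2,4], I[3,4].
HN type (ℓ=4): μ^(1)=22; μ^(2)=-1/2; μ^(3)=-5; μ^(4)=-14

((0, 0, 0, 2); (1, 1, 0, 0); (0, 0, 3, 0); (0, 2, 0, 0))


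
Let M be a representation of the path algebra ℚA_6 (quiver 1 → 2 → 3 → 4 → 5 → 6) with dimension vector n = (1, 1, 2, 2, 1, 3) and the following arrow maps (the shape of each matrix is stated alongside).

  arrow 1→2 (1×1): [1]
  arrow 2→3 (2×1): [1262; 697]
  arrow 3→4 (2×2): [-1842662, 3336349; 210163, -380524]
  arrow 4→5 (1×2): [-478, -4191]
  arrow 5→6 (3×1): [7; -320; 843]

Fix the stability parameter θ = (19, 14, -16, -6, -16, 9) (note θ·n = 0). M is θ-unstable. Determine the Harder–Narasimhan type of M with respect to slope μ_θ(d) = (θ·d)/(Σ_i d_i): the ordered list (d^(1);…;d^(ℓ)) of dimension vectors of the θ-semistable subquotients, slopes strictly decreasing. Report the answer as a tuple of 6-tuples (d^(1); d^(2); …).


Barcode: M ≅ I[1,4], I[3,6], I[6,6]^2. HN layers by μ_θ (4 steps, strictly decreasing):
  μ^(1)=9; μ^(2)=11/4; μ^(3)=-11; μ^(4)=-16

((0, 0, 0, 0, 0, 3); (1, 1, 1, 1, 0, 0); (0, 0, 0, 1, 1, 0); (0, 0, 1, 0, 0, 0))


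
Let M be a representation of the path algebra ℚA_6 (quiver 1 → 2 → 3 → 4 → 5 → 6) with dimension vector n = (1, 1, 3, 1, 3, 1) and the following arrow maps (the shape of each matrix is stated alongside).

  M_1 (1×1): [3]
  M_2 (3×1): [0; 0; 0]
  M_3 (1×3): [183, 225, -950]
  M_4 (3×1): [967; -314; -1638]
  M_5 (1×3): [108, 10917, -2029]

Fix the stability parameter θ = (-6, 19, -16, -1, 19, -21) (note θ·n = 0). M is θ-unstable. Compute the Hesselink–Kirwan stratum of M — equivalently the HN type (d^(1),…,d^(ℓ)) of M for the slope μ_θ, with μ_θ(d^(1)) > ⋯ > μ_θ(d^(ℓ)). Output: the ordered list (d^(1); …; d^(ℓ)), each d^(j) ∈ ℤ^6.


Interval decomposition of M: I[1,2], I[3,3]^2, I[3,5], I[5,5], I[5,6].
HN type (ℓ=4): μ^(1)=19; μ^(2)=-1; μ^(3)=-6; μ^(4)=-16

((0, 1, 0, 0, 2, 0); (0, 0, 0, 1, 1, 1); (1, 0, 0, 0, 0, 0); (0, 0, 3, 0, 0, 0))
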